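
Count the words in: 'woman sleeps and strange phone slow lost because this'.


Counting words by splitting on spaces:
  Word 1: 'woman'
  Word 2: 'sleeps'
  Word 3: 'and'
  Word 4: 'strange'
  Word 5: 'phone'
  Word 6: 'slow'
  Word 7: 'lost'
  Word 8: 'because'
  Word 9: 'this'
Total words: 9

9


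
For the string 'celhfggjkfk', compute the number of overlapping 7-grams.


String 'celhfggjkfk' has length L = 11.
Number of overlapping n-grams = L - n + 1
Substituting: 11 - 7 + 1 = 5

5


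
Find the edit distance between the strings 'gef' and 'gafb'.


Building DP table for s1='gef' (len 3) and s2='gafb' (len 4):
       g  a  f  b
    0  1  2  3  4
  g 1  0  1  2  3
  e 2  1  1  2  3
  f 3  2  2  1  2
Edit distance = dp[3][4] = 2

2


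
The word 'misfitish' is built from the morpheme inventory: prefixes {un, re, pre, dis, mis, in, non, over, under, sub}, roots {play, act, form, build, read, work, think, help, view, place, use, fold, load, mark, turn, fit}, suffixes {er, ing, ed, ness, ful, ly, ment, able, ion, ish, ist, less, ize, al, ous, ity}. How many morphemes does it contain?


Segmenting 'misfitish' against the inventory:
  'mis' -> prefix (morpheme 1)
  'fit' -> root (morpheme 2)
  'ish' -> suffix (morpheme 3)
Total morphemes: 3

3


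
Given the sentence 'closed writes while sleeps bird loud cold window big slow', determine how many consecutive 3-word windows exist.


Word trigrams from [10] words:
  Trigram 1: (closed writes while)
  Trigram 2: (writes while sleeps)
  Trigram 3: (while sleeps bird)
  Trigram 4: (sleeps bird loud)
  Trigram 5: (bird loud cold)
  Trigram 6: (loud cold window)
  Trigram 7: (cold window big)
  Trigram 8: (window big slow)
Total word trigrams: 10 - 2 = 8

8


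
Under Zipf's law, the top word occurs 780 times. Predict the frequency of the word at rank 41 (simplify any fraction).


Zipf's law: freq(rank) = f1 / rank
f1 = 780, rank = 41
freq = 780 / 41
GCD(780, 41) = 1
Simplified: 780/41

780/41


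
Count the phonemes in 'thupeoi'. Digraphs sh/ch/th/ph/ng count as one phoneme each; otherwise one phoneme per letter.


Parsing 'thupeoi' greedily, digraphs first:
  'th' -> digraph (1 consonant phoneme) (phonemes so far: 1)
  'u' -> vowel phoneme (phonemes so far: 2)
  'p' -> consonant phoneme (phonemes so far: 3)
  'e' -> vowel phoneme (phonemes so far: 4)
  'o' -> vowel phoneme (phonemes so far: 5)
  'i' -> vowel phoneme (phonemes so far: 6)
Total phonemes: 6

6


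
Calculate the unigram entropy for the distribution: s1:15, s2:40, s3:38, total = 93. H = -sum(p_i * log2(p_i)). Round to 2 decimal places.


Computing entropy H = -sum(p_i * log2(p_i)):
  s1: p = 15/93 = 0.1613, -p*log2(p) = 0.4246
  s2: p = 40/93 = 0.4301, -p*log2(p) = 0.5235
  s3: p = 38/93 = 0.4086, -p*log2(p) = 0.5276
H = sum of terms = 1.4757
Rounded to 2 decimals: 1.48

1.48


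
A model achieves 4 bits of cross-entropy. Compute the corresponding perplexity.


Perplexity formula: PP = 2^H
H = 4
PP = 2^4
Steps: 2^1 = 2, 2^2 = 4, 2^3 = 8, 2^4 = 16
PP = 16

16


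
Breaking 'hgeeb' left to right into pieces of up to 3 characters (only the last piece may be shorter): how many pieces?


'hgeeb' has 5 characters.
Chunking with max size 3:
  Chunk 1: 'hge' (positions 0-2)
  Chunk 2: 'eb' (positions 3-4)
Total chunks: ceil(5 / 3) = 2

2


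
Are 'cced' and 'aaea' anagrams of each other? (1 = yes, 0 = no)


Sort characters of 'cced': 'ccde'
Sort characters of 'aaea': 'aaae'
Sorted forms differ -> they are NOT anagrams
Result: 0

0


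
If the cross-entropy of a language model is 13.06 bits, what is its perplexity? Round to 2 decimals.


Perplexity formula: PP = 2^H
H = 13.06
PP = 2^13.06
Decompose: 2^13.06 = 2^13 * 2^0.06
2^13 = 8192, 2^0.06 ~ 1.0424658
PP ~ 8192 * 1.0424658 = 8539.8798336
Rounded to 2 decimals: 8539.88

8539.88


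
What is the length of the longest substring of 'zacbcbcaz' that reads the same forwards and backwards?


Scanning 'zacbcbcaz' for palindromic substrings.
Substring at positions 0-8: 'zacbcbcaz'.
Check: reverse('zacbcbcaz') = 'zacbcbcaz' -> palindrome confirmed.
No longer palindromic substring exists; longest length = 9

9


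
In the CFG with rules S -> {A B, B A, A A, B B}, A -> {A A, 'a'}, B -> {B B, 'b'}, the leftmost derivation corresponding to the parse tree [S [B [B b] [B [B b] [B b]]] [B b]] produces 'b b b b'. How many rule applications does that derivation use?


Every bracketed nonterminal node [X ...] in the tree is produced by exactly one rule application.
Reading the tree off as a leftmost derivation:
  Step 1: S  =>  B B   (applied S -> B B)
  Step 2: B B  =>  B B B   (applied B -> B B)
  Step 3: B B B  =>  b B B   (applied B -> b)
  Step 4: b B B  =>  b B B B   (applied B -> B B)
  Step 5: b B B B  =>  b b B B   (applied B -> b)
  Step 6: b b B B  =>  b b b B   (applied B -> b)
  Step 7: b b b B  =>  b b b b   (applied B -> b)
Final yield: b b b b
Total rewrite steps: 7

7


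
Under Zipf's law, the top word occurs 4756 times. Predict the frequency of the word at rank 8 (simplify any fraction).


Zipf's law: freq(rank) = f1 / rank
f1 = 4756, rank = 8
freq = 4756 / 8
GCD(4756, 8) = 4
Simplified: 1189/2

1189/2


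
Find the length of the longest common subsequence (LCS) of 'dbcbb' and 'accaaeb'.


DP table for LCS of 'dbcbb' and 'accaaeb':
       a  c  c  a  a  e  b
    0  0  0  0  0  0  0  0
  d 0  0  0  0  0  0  0  0
  b 0  0  0  0  0  0  0  1
  c 0  0  1  1  1  1  1  1
  b 0  0  1  1  1  1  1  2
  b 0  0  1  1  1  1  1  2
LCS: 'cb'
LCS length = 2

2


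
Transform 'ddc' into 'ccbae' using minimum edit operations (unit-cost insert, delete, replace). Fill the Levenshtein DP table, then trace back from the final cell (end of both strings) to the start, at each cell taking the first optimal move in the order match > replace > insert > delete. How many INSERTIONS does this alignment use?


Edit distance = 5. Backtracking from cell (3, 5) with preference match > replace > insert > delete,
then listing the resulting alignment 'ddc' -> 'ccbae' left to right:
  Step 1: insert 'c' [insertion #1]
  Step 2: insert 'c' [insertion #2]
  Step 3: replace d->b
  Step 4: replace d->a
  Step 5: replace c->e
Total insertions: 2

2


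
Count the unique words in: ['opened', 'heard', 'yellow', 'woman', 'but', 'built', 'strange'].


Listing all tokens and tracking unique types:
  Token 1: 'opened' -> NEW (unique so far: 1)
  Token 2: 'heard' -> NEW (unique so far: 2)
  Token 3: 'yellow' -> NEW (unique so far: 3)
  Token 4: 'woman' -> NEW (unique so far: 4)
  Token 5: 'but' -> NEW (unique so far: 5)
  Token 6: 'built' -> NEW (unique so far: 6)
  Token 7: 'strange' -> NEW (unique so far: 7)
Unique types: ('built', 'but', 'heard', 'opened', 'strange', 'woman', 'yellow')
Vocabulary size: 7

7


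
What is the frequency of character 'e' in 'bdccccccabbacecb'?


Scanning 'bdccccccabbacecb' for 'e':
  Position 13: 'e' -> MATCH (count: 1)
Total occurrences of 'e': 1

1


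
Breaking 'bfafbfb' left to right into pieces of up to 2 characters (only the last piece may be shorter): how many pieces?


'bfafbfb' has 7 characters.
Chunking with max size 2:
  Chunk 1: 'bf' (positions 0-1)
  Chunk 2: 'af' (positions 2-3)
  Chunk 3: 'bf' (positions 4-5)
  Chunk 4: 'b' (positions 6-6)
Total chunks: ceil(7 / 2) = 4

4


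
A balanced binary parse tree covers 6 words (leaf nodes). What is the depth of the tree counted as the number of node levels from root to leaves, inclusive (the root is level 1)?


In a balanced binary tree with n leaves the deepest leaf is ceil(log2(n)) edges below the root,
so counting node levels inclusive of root and leaves gives ceil(log2(n)) + 1 levels.
log2(6) = 2.5850
ceil(2.5850) = 3
levels = 3 + 1 = 4

4


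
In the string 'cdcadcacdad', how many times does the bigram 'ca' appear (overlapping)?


Scanning 'cdcadcacdad' for bigram 'ca':
  Position 0: 'cd' -> no
  Position 1: 'dc' -> no
  Position 2: 'ca' -> MATCH
  Position 3: 'ad' -> no
  Position 4: 'dc' -> no
  Position 5: 'ca' -> MATCH
  Position 6: 'ac' -> no
  Position 7: 'cd' -> no
  Position 8: 'da' -> no
  Position 9: 'ad' -> no
Total matches: 2

2


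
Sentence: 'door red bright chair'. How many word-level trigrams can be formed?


Word trigrams from [4] words:
  Trigram 1: (door red bright)
  Trigram 2: (red bright chair)
Total word trigrams: 4 - 2 = 2

2


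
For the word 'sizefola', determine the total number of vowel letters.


Scanning each character of 'sizefola':
  Position 1: 's' -> consonant (running count: 0)
  Position 2: 'i' -> vowel (running count: 1)
  Position 3: 'z' -> consonant (running count: 1)
  Position 4: 'e' -> vowel (running count: 2)
  Position 5: 'f' -> consonant (running count: 2)
  Position 6: 'o' -> vowel (running count: 3)
  Position 7: 'l' -> consonant (running count: 3)
  Position 8: 'a' -> vowel (running count: 4)
Total vowels: 4

4


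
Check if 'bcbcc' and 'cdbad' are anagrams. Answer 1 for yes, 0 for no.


Sort characters of 'bcbcc': 'bbccc'
Sort characters of 'cdbad': 'abcdd'
Sorted forms differ -> they are NOT anagrams
Result: 0

0


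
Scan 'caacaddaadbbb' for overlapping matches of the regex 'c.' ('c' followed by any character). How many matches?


Pattern: c. means 'c' followed by any character.
Scanning 'caacaddaadbbb' position-by-position:
  Pos 0: window 'ca' -> MATCH
  Pos 1: window 'aa' -> no
  Pos 2: window 'ac' -> no
  Pos 3: window 'ca' -> MATCH
  Pos 4: window 'ad' -> no
  Pos 5: window 'dd' -> no
  Pos 6: window 'da' -> no
  Pos 7: window 'aa' -> no
  Pos 8: window 'ad' -> no
  Pos 9: window 'db' -> no
  Pos 10: window 'bb' -> no
  Pos 11: window 'bb' -> no
  Pos 12: window 'b' -> no
Total matches: 2

2


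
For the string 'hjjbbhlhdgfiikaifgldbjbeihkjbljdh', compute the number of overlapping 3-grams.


String 'hjjbbhlhdgfiikaifgldbjbeihkjbljdh' has length L = 33.
Number of overlapping n-grams = L - n + 1
Substituting: 33 - 3 + 1 = 31

31


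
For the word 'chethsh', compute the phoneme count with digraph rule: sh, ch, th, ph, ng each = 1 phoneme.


Parsing 'chethsh' greedily, digraphs first:
  'ch' -> digraph (1 consonant phoneme) (phonemes so far: 1)
  'e' -> vowel phoneme (phonemes so far: 2)
  'th' -> digraph (1 consonant phoneme) (phonemes so far: 3)
  'sh' -> digraph (1 consonant phoneme) (phonemes so far: 4)
Total phonemes: 4

4


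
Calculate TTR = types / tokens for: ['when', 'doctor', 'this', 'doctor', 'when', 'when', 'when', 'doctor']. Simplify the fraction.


Tokens: 8
Unique types: ('doctor', 'this', 'when') = 3
TTR = 3/8
Already in lowest terms.

3/8


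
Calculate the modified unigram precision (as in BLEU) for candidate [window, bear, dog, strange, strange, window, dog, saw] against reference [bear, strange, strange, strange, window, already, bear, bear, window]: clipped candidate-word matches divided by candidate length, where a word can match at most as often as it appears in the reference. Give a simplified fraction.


Reference word counts: {'already': 1, 'bear': 3, 'strange': 3, 'window': 2}
Checking each candidate word (with clipping):
  'window' -> in reference (ref count 2, used 1/2) -> match (matches: 1)
  'bear' -> in reference (ref count 3, used 1/3) -> match (matches: 2)
  'dog' -> not in reference -> no match (matches: 2)
  'strange' -> in reference (ref count 3, used 1/3) -> match (matches: 3)
  'strange' -> in reference (ref count 3, used 2/3) -> match (matches: 4)
  'window' -> in reference (ref count 2, used 2/2) -> match (matches: 5)
  'dog' -> not in reference -> no match (matches: 5)
  'saw' -> not in reference -> no match (matches: 5)
Clipped matches: 5, Candidate length: 8
Precision = 5/8

5/8


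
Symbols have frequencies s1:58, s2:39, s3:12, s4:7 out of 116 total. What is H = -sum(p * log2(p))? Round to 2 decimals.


Computing entropy H = -sum(p_i * log2(p_i)):
  s1: p = 58/116 = 0.5000, -p*log2(p) = 0.5000
  s2: p = 39/116 = 0.3362, -p*log2(p) = 0.5287
  s3: p = 12/116 = 0.1034, -p*log2(p) = 0.3386
  s4: p = 7/116 = 0.0603, -p*log2(p) = 0.2444
H = sum of terms = 1.6117
Rounded to 2 decimals: 1.61

1.61


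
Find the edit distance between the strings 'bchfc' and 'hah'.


Building DP table for s1='bchfc' (len 5) and s2='hah' (len 3):
       h  a  h
    0  1  2  3
  b 1  1  2  3
  c 2  2  2  3
  h 3  2  3  2
  f 4  3  3  3
  c 5  4  4  4
Edit distance = dp[5][3] = 4

4


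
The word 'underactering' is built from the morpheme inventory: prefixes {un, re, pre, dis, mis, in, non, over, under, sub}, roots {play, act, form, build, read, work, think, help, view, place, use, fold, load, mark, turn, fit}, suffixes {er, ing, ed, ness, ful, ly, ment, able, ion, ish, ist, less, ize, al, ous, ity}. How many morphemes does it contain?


Segmenting 'underactering' against the inventory:
  'under' -> prefix (morpheme 1)
  'act' -> root (morpheme 2)
  'er' -> suffix (morpheme 3)
  'ing' -> suffix (morpheme 4)
Total morphemes: 4

4


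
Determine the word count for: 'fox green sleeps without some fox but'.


Counting words by splitting on spaces:
  Word 1: 'fox'
  Word 2: 'green'
  Word 3: 'sleeps'
  Word 4: 'without'
  Word 5: 'some'
  Word 6: 'fox'
  Word 7: 'but'
Total words: 7

7


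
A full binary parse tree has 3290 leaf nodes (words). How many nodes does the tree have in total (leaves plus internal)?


Leaf nodes (terminals): 3290
Internal nodes = n - 1 = 3290 - 1 = 3289
Total = leaves + internal = 3290 + 3289 = 6579

6579


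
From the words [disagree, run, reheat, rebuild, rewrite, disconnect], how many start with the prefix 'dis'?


Checking each word for prefix 'dis':
  'disagree' -> YES, starts with 'dis' (count: 1)
  'run' -> no (count: 1)
  'reheat' -> no (count: 1)
  'rebuild' -> no (count: 1)
  'rewrite' -> no (count: 1)
  'disconnect' -> YES, starts with 'dis' (count: 2)
Total with prefix 'dis': 2

2


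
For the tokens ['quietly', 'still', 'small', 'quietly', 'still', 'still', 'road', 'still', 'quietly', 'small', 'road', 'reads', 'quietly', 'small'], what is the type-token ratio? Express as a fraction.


Tokens: 14
Unique types: ('quietly', 'reads', 'road', 'small', 'still') = 5
TTR = 5/14
Already in lowest terms.

5/14


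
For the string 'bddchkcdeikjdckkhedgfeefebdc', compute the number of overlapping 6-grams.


String 'bddchkcdeikjdckkhedgfeefebdc' has length L = 28.
Number of overlapping n-grams = L - n + 1
Substituting: 28 - 6 + 1 = 23

23


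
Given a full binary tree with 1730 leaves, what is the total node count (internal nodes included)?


Leaf nodes (terminals): 1730
Internal nodes = n - 1 = 1730 - 1 = 1729
Total = leaves + internal = 1730 + 1729 = 3459

3459


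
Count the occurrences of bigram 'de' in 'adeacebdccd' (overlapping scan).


Scanning 'adeacebdccd' for bigram 'de':
  Position 0: 'ad' -> no
  Position 1: 'de' -> MATCH
  Position 2: 'ea' -> no
  Position 3: 'ac' -> no
  Position 4: 'ce' -> no
  Position 5: 'eb' -> no
  Position 6: 'bd' -> no
  Position 7: 'dc' -> no
  Position 8: 'cc' -> no
  Position 9: 'cd' -> no
Total matches: 1

1


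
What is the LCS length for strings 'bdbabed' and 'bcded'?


DP table for LCS of 'bdbabed' and 'bcded':
       b  c  d  e  d
    0  0  0  0  0  0
  b 0  1  1  1  1  1
  d 0  1  1  2  2  2
  b 0  1  1  2  2  2
  a 0  1  1  2  2  2
  b 0  1  1  2  2  2
  e 0  1  1  2  3  3
  d 0  1  1  2  3  4
LCS: 'bded'
LCS length = 4

4


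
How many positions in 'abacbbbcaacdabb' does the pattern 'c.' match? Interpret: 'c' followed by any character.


Pattern: c. means 'c' followed by any character.
Scanning 'abacbbbcaacdabb' position-by-position:
  Pos 0: window 'ab' -> no
  Pos 1: window 'ba' -> no
  Pos 2: window 'ac' -> no
  Pos 3: window 'cb' -> MATCH
  Pos 4: window 'bb' -> no
  Pos 5: window 'bb' -> no
  Pos 6: window 'bc' -> no
  Pos 7: window 'ca' -> MATCH
  Pos 8: window 'aa' -> no
  Pos 9: window 'ac' -> no
  Pos 10: window 'cd' -> MATCH
  Pos 11: window 'da' -> no
  Pos 12: window 'ab' -> no
  Pos 13: window 'bb' -> no
  Pos 14: window 'b' -> no
Total matches: 3

3


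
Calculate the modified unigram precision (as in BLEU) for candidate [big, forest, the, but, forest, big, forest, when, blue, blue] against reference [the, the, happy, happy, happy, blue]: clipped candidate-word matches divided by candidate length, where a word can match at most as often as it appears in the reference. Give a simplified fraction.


Reference word counts: {'blue': 1, 'happy': 3, 'the': 2}
Checking each candidate word (with clipping):
  'big' -> not in reference -> no match (matches: 0)
  'forest' -> not in reference -> no match (matches: 0)
  'the' -> in reference (ref count 2, used 1/2) -> match (matches: 1)
  'but' -> not in reference -> no match (matches: 1)
  'forest' -> not in reference -> no match (matches: 1)
  'big' -> not in reference -> no match (matches: 1)
  'forest' -> not in reference -> no match (matches: 1)
  'when' -> not in reference -> no match (matches: 1)
  'blue' -> in reference (ref count 1, used 1/1) -> match (matches: 2)
  'blue' -> ref count 1 already used up (1/1) -> clipped, no match (matches: 2)
Clipped matches: 2, Candidate length: 10
Precision = 2/10 = 1/5

1/5


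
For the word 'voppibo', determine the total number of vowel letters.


Scanning each character of 'voppibo':
  Position 1: 'v' -> consonant (running count: 0)
  Position 2: 'o' -> vowel (running count: 1)
  Position 3: 'p' -> consonant (running count: 1)
  Position 4: 'p' -> consonant (running count: 1)
  Position 5: 'i' -> vowel (running count: 2)
  Position 6: 'b' -> consonant (running count: 2)
  Position 7: 'o' -> vowel (running count: 3)
Total vowels: 3

3


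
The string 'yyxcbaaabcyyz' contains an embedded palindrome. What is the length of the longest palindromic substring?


Scanning 'yyxcbaaabcyyz' for palindromic substrings.
Substring at positions 3-9: 'cbaaabc'.
Check: reverse('cbaaabc') = 'cbaaabc' -> palindrome confirmed.
Neighbouring characters ('x' / 'y') break symmetry, so it cannot extend further.
No longer palindromic substring exists; longest length = 7

7


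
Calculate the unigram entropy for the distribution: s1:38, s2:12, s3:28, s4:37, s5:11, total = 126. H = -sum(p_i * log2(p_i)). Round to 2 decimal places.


Computing entropy H = -sum(p_i * log2(p_i)):
  s1: p = 38/126 = 0.3016, -p*log2(p) = 0.5216
  s2: p = 12/126 = 0.0952, -p*log2(p) = 0.3231
  s3: p = 28/126 = 0.2222, -p*log2(p) = 0.4822
  s4: p = 37/126 = 0.2937, -p*log2(p) = 0.5191
  s5: p = 11/126 = 0.0873, -p*log2(p) = 0.3071
H = sum of terms = 2.1531
Rounded to 2 decimals: 2.15

2.15


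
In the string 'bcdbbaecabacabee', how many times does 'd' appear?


Scanning 'bcdbbaecabacabee' for 'd':
  Position 2: 'd' -> MATCH (count: 1)
Total occurrences of 'd': 1

1


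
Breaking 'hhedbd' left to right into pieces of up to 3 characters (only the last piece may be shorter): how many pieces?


'hhedbd' has 6 characters.
Chunking with max size 3:
  Chunk 1: 'hhe' (positions 0-2)
  Chunk 2: 'dbd' (positions 3-5)
Total chunks: ceil(6 / 3) = 2

2


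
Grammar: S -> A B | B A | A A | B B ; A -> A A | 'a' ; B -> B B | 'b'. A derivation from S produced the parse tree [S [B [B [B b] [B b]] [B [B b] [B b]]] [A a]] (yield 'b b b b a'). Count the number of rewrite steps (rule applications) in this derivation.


Every bracketed nonterminal node [X ...] in the tree is produced by exactly one rule application.
Reading the tree off as a leftmost derivation:
  Step 1: S  =>  B A   (applied S -> B A)
  Step 2: B A  =>  B B A   (applied B -> B B)
  Step 3: B B A  =>  B B B A   (applied B -> B B)
  Step 4: B B B A  =>  b B B A   (applied B -> b)
  Step 5: b B B A  =>  b b B A   (applied B -> b)
  Step 6: b b B A  =>  b b B B A   (applied B -> B B)
  Step 7: b b B B A  =>  b b b B A   (applied B -> b)
  Step 8: b b b B A  =>  b b b b A   (applied B -> b)
  Step 9: b b b b A  =>  b b b b a   (applied A -> a)
Final yield: b b b b a
Total rewrite steps: 9

9


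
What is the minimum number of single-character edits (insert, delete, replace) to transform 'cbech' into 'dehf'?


Building DP table for s1='cbech' (len 5) and s2='dehf' (len 4):
       d  e  h  f
    0  1  2  3  4
  c 1  1  2  3  4
  b 2  2  2  3  4
  e 3  3  2  3  4
  c 4  4  3  3  4
  h 5  5  4  3  4
Edit distance = dp[5][4] = 4

4


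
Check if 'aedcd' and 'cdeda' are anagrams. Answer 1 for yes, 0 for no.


Sort characters of 'aedcd': 'acdde'
Sort characters of 'cdeda': 'acdde'
Sorted forms match -> they ARE anagrams
Result: 1

1


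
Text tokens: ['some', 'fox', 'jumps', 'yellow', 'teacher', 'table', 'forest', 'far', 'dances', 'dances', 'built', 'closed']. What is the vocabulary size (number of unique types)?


Listing all tokens and tracking unique types:
  Token 1: 'some' -> NEW (unique so far: 1)
  Token 2: 'fox' -> NEW (unique so far: 2)
  Token 3: 'jumps' -> NEW (unique so far: 3)
  Token 4: 'yellow' -> NEW (unique so far: 4)
  Token 5: 'teacher' -> NEW (unique so far: 5)
  Token 6: 'table' -> NEW (unique so far: 6)
  Token 7: 'forest' -> NEW (unique so far: 7)
  Token 8: 'far' -> NEW (unique so far: 8)
  Token 9: 'dances' -> NEW (unique so far: 9)
  Token 10: 'dances' -> duplicate (unique so far: 9)
  Token 11: 'built' -> NEW (unique so far: 10)
  Token 12: 'closed' -> NEW (unique so far: 11)
Unique types: ('built', 'closed', 'dances', 'far', 'forest', 'fox', 'jumps', 'some', 'table', 'teacher', 'yellow')
Vocabulary size: 11

11


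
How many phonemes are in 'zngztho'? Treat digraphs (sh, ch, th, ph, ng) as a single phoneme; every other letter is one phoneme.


Parsing 'zngztho' greedily, digraphs first:
  'z' -> consonant phoneme (phonemes so far: 1)
  'ng' -> digraph (1 consonant phoneme) (phonemes so far: 2)
  'z' -> consonant phoneme (phonemes so far: 3)
  'th' -> digraph (1 consonant phoneme) (phonemes so far: 4)
  'o' -> vowel phoneme (phonemes so far: 5)
Total phonemes: 5

5


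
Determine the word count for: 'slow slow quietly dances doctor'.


Counting words by splitting on spaces:
  Word 1: 'slow'
  Word 2: 'slow'
  Word 3: 'quietly'
  Word 4: 'dances'
  Word 5: 'doctor'
Total words: 5

5


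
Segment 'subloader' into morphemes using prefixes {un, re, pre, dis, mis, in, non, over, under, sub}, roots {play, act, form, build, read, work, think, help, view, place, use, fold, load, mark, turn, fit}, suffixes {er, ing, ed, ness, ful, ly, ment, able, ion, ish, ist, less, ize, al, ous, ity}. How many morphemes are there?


Segmenting 'subloader' against the inventory:
  'sub' -> prefix (morpheme 1)
  'load' -> root (morpheme 2)
  'er' -> suffix (morpheme 3)
Total morphemes: 3

3


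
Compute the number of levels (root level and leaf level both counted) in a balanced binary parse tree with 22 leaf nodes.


In a balanced binary tree with n leaves the deepest leaf is ceil(log2(n)) edges below the root,
so counting node levels inclusive of root and leaves gives ceil(log2(n)) + 1 levels.
log2(22) = 4.4594
ceil(4.4594) = 5
levels = 5 + 1 = 6

6


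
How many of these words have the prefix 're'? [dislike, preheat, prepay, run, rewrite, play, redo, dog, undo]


Checking each word for prefix 're':
  'dislike' -> no (count: 0)
  'preheat' -> no (count: 0)
  'prepay' -> no (count: 0)
  'run' -> no (count: 0)
  'rewrite' -> YES, starts with 're' (count: 1)
  'play' -> no (count: 1)
  'redo' -> YES, starts with 're' (count: 2)
  'dog' -> no (count: 2)
  'undo' -> no (count: 2)
Total with prefix 're': 2

2


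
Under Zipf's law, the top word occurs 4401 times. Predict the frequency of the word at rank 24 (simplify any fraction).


Zipf's law: freq(rank) = f1 / rank
f1 = 4401, rank = 24
freq = 4401 / 24
GCD(4401, 24) = 3
Simplified: 1467/8

1467/8


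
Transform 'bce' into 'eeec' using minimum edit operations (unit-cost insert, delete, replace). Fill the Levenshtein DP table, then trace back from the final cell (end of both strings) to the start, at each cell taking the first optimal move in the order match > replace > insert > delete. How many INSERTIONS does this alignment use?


Edit distance = 3. Backtracking from cell (3, 4) with preference match > replace > insert > delete,
then listing the resulting alignment 'bce' -> 'eeec' left to right:
  Step 1: replace b->e
  Step 2: replace c->e
  Step 3: keep 'e'
  Step 4: insert 'c' [insertion #1]
Total insertions: 1

1


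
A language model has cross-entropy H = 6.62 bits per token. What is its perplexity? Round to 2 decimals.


Perplexity formula: PP = 2^H
H = 6.62
PP = 2^6.62
Decompose: 2^6.62 = 2^6 * 2^0.62
2^6 = 64, 2^0.62 ~ 1.5368752
PP ~ 64 * 1.5368752 = 98.3600128
Rounded to 2 decimals: 98.36

98.36


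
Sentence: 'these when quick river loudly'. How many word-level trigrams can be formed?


Word trigrams from [5] words:
  Trigram 1: (these when quick)
  Trigram 2: (when quick river)
  Trigram 3: (quick river loudly)
Total word trigrams: 5 - 2 = 3

3


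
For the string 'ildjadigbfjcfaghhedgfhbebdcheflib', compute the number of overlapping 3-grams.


String 'ildjadigbfjcfaghhedgfhbebdcheflib' has length L = 33.
Number of overlapping n-grams = L - n + 1
Substituting: 33 - 3 + 1 = 31

31


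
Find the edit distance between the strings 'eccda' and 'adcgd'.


Building DP table for s1='eccda' (len 5) and s2='adcgd' (len 5):
       a  d  c  g  d
    0  1  2  3  4  5
  e 1  1  2  3  4  5
  c 2  2  2  2  3  4
  c 3  3  3  2  3  4
  d 4  4  3  3  3  3
  a 5  4  4  4  4  4
Edit distance = dp[5][5] = 4

4


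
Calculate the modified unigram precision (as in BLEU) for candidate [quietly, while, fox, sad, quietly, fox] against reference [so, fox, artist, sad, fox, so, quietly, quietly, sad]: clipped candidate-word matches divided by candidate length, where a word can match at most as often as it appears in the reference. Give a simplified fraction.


Reference word counts: {'artist': 1, 'fox': 2, 'quietly': 2, 'sad': 2, 'so': 2}
Checking each candidate word (with clipping):
  'quietly' -> in reference (ref count 2, used 1/2) -> match (matches: 1)
  'while' -> not in reference -> no match (matches: 1)
  'fox' -> in reference (ref count 2, used 1/2) -> match (matches: 2)
  'sad' -> in reference (ref count 2, used 1/2) -> match (matches: 3)
  'quietly' -> in reference (ref count 2, used 2/2) -> match (matches: 4)
  'fox' -> in reference (ref count 2, used 2/2) -> match (matches: 5)
Clipped matches: 5, Candidate length: 6
Precision = 5/6

5/6


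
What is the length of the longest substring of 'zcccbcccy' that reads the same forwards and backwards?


Scanning 'zcccbcccy' for palindromic substrings.
Substring at positions 1-7: 'cccbccc'.
Check: reverse('cccbccc') = 'cccbccc' -> palindrome confirmed.
Neighbouring characters ('z' / 'y') break symmetry, so it cannot extend further.
No longer palindromic substring exists; longest length = 7

7


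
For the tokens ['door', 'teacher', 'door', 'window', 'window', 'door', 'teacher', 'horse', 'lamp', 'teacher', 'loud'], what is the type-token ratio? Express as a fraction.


Tokens: 11
Unique types: ('door', 'horse', 'lamp', 'loud', 'teacher', 'window') = 6
TTR = 6/11
Already in lowest terms.

6/11


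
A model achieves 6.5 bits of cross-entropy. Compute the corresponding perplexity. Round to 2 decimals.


Perplexity formula: PP = 2^H
H = 6.5
PP = 2^6.5
Decompose: 2^6.5 = 2^6 * 2^0.5 = 2^6 * sqrt(2)
2^6 = 64, sqrt(2) ~ 1.4142136
PP ~ 64 * 1.4142136 = 90.5096704
Rounded to 2 decimals: 90.51

90.51


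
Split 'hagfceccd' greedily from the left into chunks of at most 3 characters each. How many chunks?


'hagfceccd' has 9 characters.
Chunking with max size 3:
  Chunk 1: 'hag' (positions 0-2)
  Chunk 2: 'fce' (positions 3-5)
  Chunk 3: 'ccd' (positions 6-8)
Total chunks: ceil(9 / 3) = 3

3


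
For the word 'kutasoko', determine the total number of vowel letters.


Scanning each character of 'kutasoko':
  Position 1: 'k' -> consonant (running count: 0)
  Position 2: 'u' -> vowel (running count: 1)
  Position 3: 't' -> consonant (running count: 1)
  Position 4: 'a' -> vowel (running count: 2)
  Position 5: 's' -> consonant (running count: 2)
  Position 6: 'o' -> vowel (running count: 3)
  Position 7: 'k' -> consonant (running count: 3)
  Position 8: 'o' -> vowel (running count: 4)
Total vowels: 4

4


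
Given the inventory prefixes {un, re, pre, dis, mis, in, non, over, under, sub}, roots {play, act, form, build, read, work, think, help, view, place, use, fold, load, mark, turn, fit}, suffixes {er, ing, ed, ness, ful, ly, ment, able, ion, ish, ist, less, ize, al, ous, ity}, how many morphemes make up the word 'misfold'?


Segmenting 'misfold' against the inventory:
  'mis' -> prefix (morpheme 1)
  'fold' -> root (morpheme 2)
Total morphemes: 2

2


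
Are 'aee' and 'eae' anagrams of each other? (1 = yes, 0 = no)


Sort characters of 'aee': 'aee'
Sort characters of 'eae': 'aee'
Sorted forms match -> they ARE anagrams
Result: 1

1


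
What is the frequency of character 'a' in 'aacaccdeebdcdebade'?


Scanning 'aacaccdeebdcdebade' for 'a':
  Position 0: 'a' -> MATCH (count: 1)
  Position 1: 'a' -> MATCH (count: 2)
  Position 3: 'a' -> MATCH (count: 3)
  Position 15: 'a' -> MATCH (count: 4)
Total occurrences of 'a': 4

4


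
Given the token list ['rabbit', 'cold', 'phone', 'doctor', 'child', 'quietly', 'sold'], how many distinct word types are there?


Listing all tokens and tracking unique types:
  Token 1: 'rabbit' -> NEW (unique so far: 1)
  Token 2: 'cold' -> NEW (unique so far: 2)
  Token 3: 'phone' -> NEW (unique so far: 3)
  Token 4: 'doctor' -> NEW (unique so far: 4)
  Token 5: 'child' -> NEW (unique so far: 5)
  Token 6: 'quietly' -> NEW (unique so far: 6)
  Token 7: 'sold' -> NEW (unique so far: 7)
Unique types: ('child', 'cold', 'doctor', 'phone', 'quietly', 'rabbit', 'sold')
Vocabulary size: 7

7


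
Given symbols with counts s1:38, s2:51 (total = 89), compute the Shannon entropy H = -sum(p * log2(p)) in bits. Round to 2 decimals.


Computing entropy H = -sum(p_i * log2(p_i)):
  s1: p = 38/89 = 0.4270, -p*log2(p) = 0.5242
  s2: p = 51/89 = 0.5730, -p*log2(p) = 0.4603
H = sum of terms = 0.9845
Rounded to 2 decimals: 0.98

0.98


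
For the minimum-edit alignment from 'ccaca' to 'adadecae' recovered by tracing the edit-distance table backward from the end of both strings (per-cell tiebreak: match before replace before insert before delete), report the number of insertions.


Edit distance = 5. Backtracking from cell (5, 8) with preference match > replace > insert > delete,
then listing the resulting alignment 'ccaca' -> 'adadecae' left to right:
  Step 1: replace c->a
  Step 2: replace c->d
  Step 3: keep 'a'
  Step 4: insert 'd' [insertion #1]
  Step 5: insert 'e' [insertion #2]
  Step 6: keep 'c'
  Step 7: keep 'a'
  Step 8: insert 'e' [insertion #3]
Total insertions: 3

3


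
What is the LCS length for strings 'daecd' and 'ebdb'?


DP table for LCS of 'daecd' and 'ebdb':
       e  b  d  b
    0  0  0  0  0
  d 0  0  0  1  1
  a 0  0  0  1  1
  e 0  1  1  1  1
  c 0  1  1  1  1
  d 0  1  1  2  2
LCS: 'ed'
LCS length = 2

2


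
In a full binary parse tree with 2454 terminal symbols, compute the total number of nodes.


Leaf nodes (terminals): 2454
Internal nodes = n - 1 = 2454 - 1 = 2453
Total = leaves + internal = 2454 + 2453 = 4907

4907


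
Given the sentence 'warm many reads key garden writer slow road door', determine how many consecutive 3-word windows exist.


Word trigrams from [9] words:
  Trigram 1: (warm many reads)
  Trigram 2: (many reads key)
  Trigram 3: (reads key garden)
  Trigram 4: (key garden writer)
  Trigram 5: (garden writer slow)
  Trigram 6: (writer slow road)
  Trigram 7: (slow road door)
Total word trigrams: 9 - 2 = 7

7


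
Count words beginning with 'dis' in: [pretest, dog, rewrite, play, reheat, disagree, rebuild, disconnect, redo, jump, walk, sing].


Checking each word for prefix 'dis':
  'pretest' -> no (count: 0)
  'dog' -> no (count: 0)
  'rewrite' -> no (count: 0)
  'play' -> no (count: 0)
  'reheat' -> no (count: 0)
  'disagree' -> YES, starts with 'dis' (count: 1)
  'rebuild' -> no (count: 1)
  'disconnect' -> YES, starts with 'dis' (count: 2)
  'redo' -> no (count: 2)
  'jump' -> no (count: 2)
  'walk' -> no (count: 2)
  'sing' -> no (count: 2)
Total with prefix 'dis': 2

2


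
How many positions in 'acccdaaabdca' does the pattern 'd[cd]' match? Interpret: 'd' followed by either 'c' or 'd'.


Pattern: d[cd] means 'd' followed by either 'c' or 'd'.
Scanning 'acccdaaabdca' position-by-position:
  Pos 0: window 'ac' -> no
  Pos 1: window 'cc' -> no
  Pos 2: window 'cc' -> no
  Pos 3: window 'cd' -> no
  Pos 4: window 'da' -> no
  Pos 5: window 'aa' -> no
  Pos 6: window 'aa' -> no
  Pos 7: window 'ab' -> no
  Pos 8: window 'bd' -> no
  Pos 9: window 'dc' -> MATCH
  Pos 10: window 'ca' -> no
  Pos 11: window 'a' -> no
Total matches: 1

1


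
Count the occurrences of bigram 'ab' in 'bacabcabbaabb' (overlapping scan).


Scanning 'bacabcabbaabb' for bigram 'ab':
  Position 0: 'ba' -> no
  Position 1: 'ac' -> no
  Position 2: 'ca' -> no
  Position 3: 'ab' -> MATCH
  Position 4: 'bc' -> no
  Position 5: 'ca' -> no
  Position 6: 'ab' -> MATCH
  Position 7: 'bb' -> no
  Position 8: 'ba' -> no
  Position 9: 'aa' -> no
  Position 10: 'ab' -> MATCH
  Position 11: 'bb' -> no
Total matches: 3

3


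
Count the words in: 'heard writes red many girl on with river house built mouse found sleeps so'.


Counting words by splitting on spaces:
  Word 1: 'heard'
  Word 2: 'writes'
  Word 3: 'red'
  Word 4: 'many'
  Word 5: 'girl'
  Word 6: 'on'
  Word 7: 'with'
  Word 8: 'river'
  Word 9: 'house'
  Word 10: 'built'
  Word 11: 'mouse'
  Word 12: 'found'
  Word 13: 'sleeps'
  Word 14: 'so'
Total words: 14

14


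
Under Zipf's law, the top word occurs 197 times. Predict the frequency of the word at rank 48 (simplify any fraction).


Zipf's law: freq(rank) = f1 / rank
f1 = 197, rank = 48
freq = 197 / 48
GCD(197, 48) = 1
Simplified: 197/48

197/48


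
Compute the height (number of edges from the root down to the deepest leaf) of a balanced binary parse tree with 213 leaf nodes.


In a balanced binary tree with n leaves the deepest leaf is ceil(log2(n)) edges below the root.
log2(213) = 7.7347
ceil(7.7347) = 8
height (edges) = 8

8


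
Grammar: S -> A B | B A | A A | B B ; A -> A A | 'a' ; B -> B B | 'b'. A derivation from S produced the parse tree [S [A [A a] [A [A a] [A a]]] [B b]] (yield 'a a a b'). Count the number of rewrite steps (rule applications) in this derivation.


Every bracketed nonterminal node [X ...] in the tree is produced by exactly one rule application.
Reading the tree off as a leftmost derivation:
  Step 1: S  =>  A B   (applied S -> A B)
  Step 2: A B  =>  A A B   (applied A -> A A)
  Step 3: A A B  =>  a A B   (applied A -> a)
  Step 4: a A B  =>  a A A B   (applied A -> A A)
  Step 5: a A A B  =>  a a A B   (applied A -> a)
  Step 6: a a A B  =>  a a a B   (applied A -> a)
  Step 7: a a a B  =>  a a a b   (applied B -> b)
Final yield: a a a b
Total rewrite steps: 7

7


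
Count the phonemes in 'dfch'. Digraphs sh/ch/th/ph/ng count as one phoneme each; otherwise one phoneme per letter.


Parsing 'dfch' greedily, digraphs first:
  'd' -> consonant phoneme (phonemes so far: 1)
  'f' -> consonant phoneme (phonemes so far: 2)
  'ch' -> digraph (1 consonant phoneme) (phonemes so far: 3)
Total phonemes: 3

3


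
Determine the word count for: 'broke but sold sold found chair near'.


Counting words by splitting on spaces:
  Word 1: 'broke'
  Word 2: 'but'
  Word 3: 'sold'
  Word 4: 'sold'
  Word 5: 'found'
  Word 6: 'chair'
  Word 7: 'near'
Total words: 7

7


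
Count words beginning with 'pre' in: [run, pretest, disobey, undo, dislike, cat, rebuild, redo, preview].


Checking each word for prefix 'pre':
  'run' -> no (count: 0)
  'pretest' -> YES, starts with 'pre' (count: 1)
  'disobey' -> no (count: 1)
  'undo' -> no (count: 1)
  'dislike' -> no (count: 1)
  'cat' -> no (count: 1)
  'rebuild' -> no (count: 1)
  'redo' -> no (count: 1)
  'preview' -> YES, starts with 'pre' (count: 2)
Total with prefix 'pre': 2

2


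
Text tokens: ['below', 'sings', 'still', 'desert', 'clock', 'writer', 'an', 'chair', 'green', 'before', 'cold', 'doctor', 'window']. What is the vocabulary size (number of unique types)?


Listing all tokens and tracking unique types:
  Token 1: 'below' -> NEW (unique so far: 1)
  Token 2: 'sings' -> NEW (unique so far: 2)
  Token 3: 'still' -> NEW (unique so far: 3)
  Token 4: 'desert' -> NEW (unique so far: 4)
  Token 5: 'clock' -> NEW (unique so far: 5)
  Token 6: 'writer' -> NEW (unique so far: 6)
  Token 7: 'an' -> NEW (unique so far: 7)
  Token 8: 'chair' -> NEW (unique so far: 8)
  Token 9: 'green' -> NEW (unique so far: 9)
  Token 10: 'before' -> NEW (unique so far: 10)
  Token 11: 'cold' -> NEW (unique so far: 11)
  Token 12: 'doctor' -> NEW (unique so far: 12)
  Token 13: 'window' -> NEW (unique so far: 13)
Unique types: ('an', 'before', 'below', 'chair', 'clock', 'cold', 'desert', 'doctor', 'green', 'sings', 'still', 'window', 'writer')
Vocabulary size: 13

13


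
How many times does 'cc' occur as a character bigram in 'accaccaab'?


Scanning 'accaccaab' for bigram 'cc':
  Position 0: 'ac' -> no
  Position 1: 'cc' -> MATCH
  Position 2: 'ca' -> no
  Position 3: 'ac' -> no
  Position 4: 'cc' -> MATCH
  Position 5: 'ca' -> no
  Position 6: 'aa' -> no
  Position 7: 'ab' -> no
Total matches: 2

2


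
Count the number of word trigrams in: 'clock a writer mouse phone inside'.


Word trigrams from [6] words:
  Trigram 1: (clock a writer)
  Trigram 2: (a writer mouse)
  Trigram 3: (writer mouse phone)
  Trigram 4: (mouse phone inside)
Total word trigrams: 6 - 2 = 4

4


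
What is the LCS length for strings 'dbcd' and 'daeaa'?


DP table for LCS of 'dbcd' and 'daeaa':
       d  a  e  a  a
    0  0  0  0  0  0
  d 0  1  1  1  1  1
  b 0  1  1  1  1  1
  c 0  1  1  1  1  1
  d 0  1  1  1  1  1
LCS: 'd'
LCS length = 1

1


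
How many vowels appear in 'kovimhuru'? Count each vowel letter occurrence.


Scanning each character of 'kovimhuru':
  Position 1: 'k' -> consonant (running count: 0)
  Position 2: 'o' -> vowel (running count: 1)
  Position 3: 'v' -> consonant (running count: 1)
  Position 4: 'i' -> vowel (running count: 2)
  Position 5: 'm' -> consonant (running count: 2)
  Position 6: 'h' -> consonant (running count: 2)
  Position 7: 'u' -> vowel (running count: 3)
  Position 8: 'r' -> consonant (running count: 3)
  Position 9: 'u' -> vowel (running count: 4)
Total vowels: 4

4


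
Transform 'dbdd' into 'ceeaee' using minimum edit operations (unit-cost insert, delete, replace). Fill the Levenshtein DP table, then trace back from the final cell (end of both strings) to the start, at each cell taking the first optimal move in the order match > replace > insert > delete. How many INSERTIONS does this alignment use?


Edit distance = 6. Backtracking from cell (4, 6) with preference match > replace > insert > delete,
then listing the resulting alignment 'dbdd' -> 'ceeaee' left to right:
  Step 1: insert 'c' [insertion #1]
  Step 2: insert 'e' [insertion #2]
  Step 3: replace d->e
  Step 4: replace b->a
  Step 5: replace d->e
  Step 6: replace d->e
Total insertions: 2

2


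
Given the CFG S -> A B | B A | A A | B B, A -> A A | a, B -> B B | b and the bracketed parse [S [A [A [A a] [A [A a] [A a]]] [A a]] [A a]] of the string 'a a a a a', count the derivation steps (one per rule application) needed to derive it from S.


Every bracketed nonterminal node [X ...] in the tree is produced by exactly one rule application.
Reading the tree off as a leftmost derivation:
  Step 1: S  =>  A A   (applied S -> A A)
  Step 2: A A  =>  A A A   (applied A -> A A)
  Step 3: A A A  =>  A A A A   (applied A -> A A)
  Step 4: A A A A  =>  a A A A   (applied A -> a)
  Step 5: a A A A  =>  a A A A A   (applied A -> A A)
  Step 6: a A A A A  =>  a a A A A   (applied A -> a)
  Step 7: a a A A A  =>  a a a A A   (applied A -> a)
  Step 8: a a a A A  =>  a a a a A   (applied A -> a)
  Step 9: a a a a A  =>  a a a a a   (applied A -> a)
Final yield: a a a a a
Total rewrite steps: 9

9
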